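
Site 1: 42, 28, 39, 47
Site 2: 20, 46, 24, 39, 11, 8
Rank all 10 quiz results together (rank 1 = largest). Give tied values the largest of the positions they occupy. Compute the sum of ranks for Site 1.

Sorted (descending): 47, 46, 42, 39, 39, 28, 24, 20, 11, 8
The 2 values of 39 occupy positions 4–5 → each gets rank 5.
Site 1 values → pooled ranks: 42→3, 28→6, 39→5, 47→1
Rank sum = 3 + 6 + 5 + 1 = 15

15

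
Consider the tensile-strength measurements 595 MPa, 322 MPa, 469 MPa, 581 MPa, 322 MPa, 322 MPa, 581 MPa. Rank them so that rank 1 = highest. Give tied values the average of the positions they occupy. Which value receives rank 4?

469

Sorted (descending): 595, 581, 581, 469, 322, 322, 322
The 2 values of 581 occupy positions 2–3 → average rank (2+3)/2 = 2.5.
The 3 values of 322 occupy positions 5–7 → average rank 6.
Rank 4 → value 469.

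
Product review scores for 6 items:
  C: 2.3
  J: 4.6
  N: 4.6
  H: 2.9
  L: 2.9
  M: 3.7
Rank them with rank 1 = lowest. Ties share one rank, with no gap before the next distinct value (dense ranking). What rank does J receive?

Sorted (ascending): 2.3, 2.9, 2.9, 3.7, 4.6, 4.6
The 2 values of 2.9 share dense rank 2.
The 2 values of 4.6 share dense rank 4.
Remaining distinct values take the next consecutive integers.
J has value 4.6 → rank 4.

4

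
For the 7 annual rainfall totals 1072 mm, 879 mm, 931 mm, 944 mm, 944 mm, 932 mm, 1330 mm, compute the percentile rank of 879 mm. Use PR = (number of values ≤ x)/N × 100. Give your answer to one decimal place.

N = 7.
Strictly below 879: 0. Equal to 879: 1.
PR = 1/7 × 100 = 14.3

14.3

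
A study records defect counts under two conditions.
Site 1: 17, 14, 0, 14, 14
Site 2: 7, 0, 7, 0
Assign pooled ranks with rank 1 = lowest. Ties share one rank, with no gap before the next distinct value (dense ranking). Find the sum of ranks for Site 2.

Sorted (ascending): 0, 0, 0, 7, 7, 14, 14, 14, 17
The 3 values of 0 share dense rank 1.
The 2 values of 7 share dense rank 2.
The 3 values of 14 share dense rank 3.
Remaining distinct values take the next consecutive integers.
Site 2 values → pooled ranks: 7→2, 0→1, 7→2, 0→1
Rank sum = 2 + 1 + 2 + 1 = 6

6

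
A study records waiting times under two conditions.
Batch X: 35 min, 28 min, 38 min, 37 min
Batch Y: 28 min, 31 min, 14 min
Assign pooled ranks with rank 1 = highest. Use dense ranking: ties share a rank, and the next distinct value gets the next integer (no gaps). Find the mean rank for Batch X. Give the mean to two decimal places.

Sorted (descending): 38, 37, 35, 31, 28, 28, 14
The 2 values of 28 share dense rank 5.
Remaining distinct values take the next consecutive integers.
Batch X values → pooled ranks: 35→3, 28→5, 38→1, 37→2
Mean rank = (3 + 5 + 1 + 2) / 4 = 2.75

2.75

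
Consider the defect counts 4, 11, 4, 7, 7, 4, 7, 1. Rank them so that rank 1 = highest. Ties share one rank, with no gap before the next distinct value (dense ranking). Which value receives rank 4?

Sorted (descending): 11, 7, 7, 7, 4, 4, 4, 1
The 3 values of 7 share dense rank 2.
The 3 values of 4 share dense rank 3.
Remaining distinct values take the next consecutive integers.
Rank 4 → value 1.

1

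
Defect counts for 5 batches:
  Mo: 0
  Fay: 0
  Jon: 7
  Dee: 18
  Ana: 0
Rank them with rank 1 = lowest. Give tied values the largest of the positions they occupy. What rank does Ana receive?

Sorted (ascending): 0, 0, 0, 7, 18
The 3 values of 0 occupy positions 1–3 → each gets rank 3.
Ana has value 0 → rank 3.

3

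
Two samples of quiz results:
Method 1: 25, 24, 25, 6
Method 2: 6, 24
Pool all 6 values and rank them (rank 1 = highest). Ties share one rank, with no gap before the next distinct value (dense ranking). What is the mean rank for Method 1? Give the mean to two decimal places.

1.75

Sorted (descending): 25, 25, 24, 24, 6, 6
The 2 values of 25 share dense rank 1.
The 2 values of 24 share dense rank 2.
The 2 values of 6 share dense rank 3.
Method 1 values → pooled ranks: 25→1, 24→2, 25→1, 6→3
Mean rank = (1 + 2 + 1 + 3) / 4 = 1.75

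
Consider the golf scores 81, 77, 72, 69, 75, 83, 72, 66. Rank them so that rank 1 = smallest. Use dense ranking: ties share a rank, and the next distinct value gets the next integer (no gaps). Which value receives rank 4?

75

Sorted (ascending): 66, 69, 72, 72, 75, 77, 81, 83
The 2 values of 72 share dense rank 3.
Remaining distinct values take the next consecutive integers.
Rank 4 → value 75.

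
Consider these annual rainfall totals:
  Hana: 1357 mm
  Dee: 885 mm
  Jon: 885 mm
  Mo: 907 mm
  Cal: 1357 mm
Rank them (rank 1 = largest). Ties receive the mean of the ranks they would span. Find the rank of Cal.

1.5

Sorted (descending): 1357, 1357, 907, 885, 885
The 2 values of 1357 occupy positions 1–2 → average rank (1+2)/2 = 1.5.
The 2 values of 885 occupy positions 4–5 → average rank (4+5)/2 = 4.5.
Cal has value 1357 mm → rank 1.5.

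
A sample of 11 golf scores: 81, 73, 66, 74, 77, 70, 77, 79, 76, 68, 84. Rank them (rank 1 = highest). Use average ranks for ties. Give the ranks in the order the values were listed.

2, 8, 11, 7, 4.5, 9, 4.5, 3, 6, 10, 1

Sorted (descending): 84, 81, 79, 77, 77, 76, 74, 73, 70, 68, 66
The 2 values of 77 occupy positions 4–5 → average rank (4+5)/2 = 4.5.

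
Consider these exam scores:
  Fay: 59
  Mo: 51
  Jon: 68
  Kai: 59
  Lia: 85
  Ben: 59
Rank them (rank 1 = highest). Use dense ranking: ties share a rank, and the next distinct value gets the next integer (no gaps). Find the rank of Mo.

Sorted (descending): 85, 68, 59, 59, 59, 51
The 3 values of 59 share dense rank 3.
Remaining distinct values take the next consecutive integers.
Mo has value 51 → rank 4.

4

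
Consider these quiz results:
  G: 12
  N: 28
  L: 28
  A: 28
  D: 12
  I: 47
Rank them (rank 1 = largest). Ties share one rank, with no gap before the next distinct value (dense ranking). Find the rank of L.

2

Sorted (descending): 47, 28, 28, 28, 12, 12
The 3 values of 28 share dense rank 2.
The 2 values of 12 share dense rank 3.
Remaining distinct values take the next consecutive integers.
L has value 28 → rank 2.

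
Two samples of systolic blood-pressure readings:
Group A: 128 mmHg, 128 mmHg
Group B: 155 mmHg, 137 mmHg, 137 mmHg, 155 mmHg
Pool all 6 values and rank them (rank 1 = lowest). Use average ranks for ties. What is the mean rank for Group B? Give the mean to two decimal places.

4.50

Sorted (ascending): 128, 128, 137, 137, 155, 155
The 2 values of 128 occupy positions 1–2 → average rank (1+2)/2 = 1.5.
The 2 values of 137 occupy positions 3–4 → average rank (3+4)/2 = 3.5.
The 2 values of 155 occupy positions 5–6 → average rank (5+6)/2 = 5.5.
Group B values → pooled ranks: 155→5.5, 137→3.5, 137→3.5, 155→5.5
Mean rank = (5.5 + 3.5 + 3.5 + 5.5) / 4 = 4.50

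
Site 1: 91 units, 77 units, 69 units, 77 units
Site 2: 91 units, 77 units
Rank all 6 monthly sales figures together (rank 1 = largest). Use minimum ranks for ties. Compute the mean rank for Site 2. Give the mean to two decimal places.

2.00

Sorted (descending): 91, 91, 77, 77, 77, 69
The 2 values of 91 occupy positions 1–2 → each gets rank 1.
The 3 values of 77 occupy positions 3–5 → each gets rank 3.
Site 2 values → pooled ranks: 91→1, 77→3
Mean rank = (1 + 3) / 2 = 2.00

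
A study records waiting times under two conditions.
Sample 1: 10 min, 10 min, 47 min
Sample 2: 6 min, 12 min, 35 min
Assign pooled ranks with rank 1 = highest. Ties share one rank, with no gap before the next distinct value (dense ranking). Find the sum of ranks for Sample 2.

10

Sorted (descending): 47, 35, 12, 10, 10, 6
The 2 values of 10 share dense rank 4.
Remaining distinct values take the next consecutive integers.
Sample 2 values → pooled ranks: 6→5, 12→3, 35→2
Rank sum = 5 + 3 + 2 = 10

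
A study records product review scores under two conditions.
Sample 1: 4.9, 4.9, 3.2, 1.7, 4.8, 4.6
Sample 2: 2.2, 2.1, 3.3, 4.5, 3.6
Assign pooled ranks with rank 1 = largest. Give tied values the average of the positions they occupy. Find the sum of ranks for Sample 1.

Sorted (descending): 4.9, 4.9, 4.8, 4.6, 4.5, 3.6, 3.3, 3.2, 2.2, 2.1, 1.7
The 2 values of 4.9 occupy positions 1–2 → average rank (1+2)/2 = 1.5.
Sample 1 values → pooled ranks: 4.9→1.5, 4.9→1.5, 3.2→8, 1.7→11, 4.8→3, 4.6→4
Rank sum = 1.5 + 1.5 + 8 + 11 + 3 + 4 = 29

29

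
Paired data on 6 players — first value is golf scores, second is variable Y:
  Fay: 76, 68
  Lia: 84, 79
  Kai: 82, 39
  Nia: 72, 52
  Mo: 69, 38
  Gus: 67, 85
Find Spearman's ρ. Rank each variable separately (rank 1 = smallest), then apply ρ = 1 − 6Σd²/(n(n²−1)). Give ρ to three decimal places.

Ranks of variable 1: 4, 6, 5, 3, 2, 1
Ranks of variable 2: 4, 5, 2, 3, 1, 6
d = r₁ − r₂: 0, 1, 3, 0, 1, -5
d²: 0, 1, 9, 0, 1, 25; Σd² = 36
ρ = 1 − 6·36/(6·35) = 1 − 216/210 = -0.029

-0.029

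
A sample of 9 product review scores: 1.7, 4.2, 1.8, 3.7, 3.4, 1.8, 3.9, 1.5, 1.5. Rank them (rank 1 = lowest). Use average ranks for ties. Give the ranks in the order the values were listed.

3, 9, 4.5, 7, 6, 4.5, 8, 1.5, 1.5

Sorted (ascending): 1.5, 1.5, 1.7, 1.8, 1.8, 3.4, 3.7, 3.9, 4.2
The 2 values of 1.5 occupy positions 1–2 → average rank (1+2)/2 = 1.5.
The 2 values of 1.8 occupy positions 4–5 → average rank (4+5)/2 = 4.5.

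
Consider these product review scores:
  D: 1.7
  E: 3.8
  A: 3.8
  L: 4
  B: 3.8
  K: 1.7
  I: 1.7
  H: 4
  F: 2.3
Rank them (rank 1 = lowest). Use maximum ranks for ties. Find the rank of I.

3

Sorted (ascending): 1.7, 1.7, 1.7, 2.3, 3.8, 3.8, 3.8, 4, 4
The 3 values of 1.7 occupy positions 1–3 → each gets rank 3.
The 3 values of 3.8 occupy positions 5–7 → each gets rank 7.
The 2 values of 4 occupy positions 8–9 → each gets rank 9.
I has value 1.7 → rank 3.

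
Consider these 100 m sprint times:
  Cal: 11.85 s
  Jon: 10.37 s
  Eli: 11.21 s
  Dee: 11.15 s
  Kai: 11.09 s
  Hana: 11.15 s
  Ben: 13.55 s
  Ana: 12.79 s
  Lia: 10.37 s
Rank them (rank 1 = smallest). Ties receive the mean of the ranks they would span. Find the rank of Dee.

4.5

Sorted (ascending): 10.37, 10.37, 11.09, 11.15, 11.15, 11.21, 11.85, 12.79, 13.55
The 2 values of 10.37 occupy positions 1–2 → average rank (1+2)/2 = 1.5.
The 2 values of 11.15 occupy positions 4–5 → average rank (4+5)/2 = 4.5.
Dee has value 11.15 s → rank 4.5.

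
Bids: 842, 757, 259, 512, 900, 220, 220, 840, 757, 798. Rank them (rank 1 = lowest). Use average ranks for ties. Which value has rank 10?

900

Sorted (ascending): 220, 220, 259, 512, 757, 757, 798, 840, 842, 900
The 2 values of 220 occupy positions 1–2 → average rank (1+2)/2 = 1.5.
The 2 values of 757 occupy positions 5–6 → average rank (5+6)/2 = 5.5.
Rank 10 → value 900.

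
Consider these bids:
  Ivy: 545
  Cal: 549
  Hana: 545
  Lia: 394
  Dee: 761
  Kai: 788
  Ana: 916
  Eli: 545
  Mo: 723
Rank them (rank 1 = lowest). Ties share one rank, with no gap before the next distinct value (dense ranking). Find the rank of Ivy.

2

Sorted (ascending): 394, 545, 545, 545, 549, 723, 761, 788, 916
The 3 values of 545 share dense rank 2.
Remaining distinct values take the next consecutive integers.
Ivy has value 545 → rank 2.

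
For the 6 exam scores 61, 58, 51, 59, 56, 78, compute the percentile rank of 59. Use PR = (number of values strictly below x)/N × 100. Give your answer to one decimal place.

50.0

N = 6.
Strictly below 59: 3. Equal to 59: 1.
PR = 3/6 × 100 = 50.0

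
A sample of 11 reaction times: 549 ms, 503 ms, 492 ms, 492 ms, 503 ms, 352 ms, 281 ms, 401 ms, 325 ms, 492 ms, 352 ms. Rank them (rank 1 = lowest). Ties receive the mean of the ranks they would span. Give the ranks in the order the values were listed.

11, 9.5, 7, 7, 9.5, 3.5, 1, 5, 2, 7, 3.5

Sorted (ascending): 281, 325, 352, 352, 401, 492, 492, 492, 503, 503, 549
The 2 values of 352 occupy positions 3–4 → average rank (3+4)/2 = 3.5.
The 3 values of 492 occupy positions 6–8 → average rank 7.
The 2 values of 503 occupy positions 9–10 → average rank (9+10)/2 = 9.5.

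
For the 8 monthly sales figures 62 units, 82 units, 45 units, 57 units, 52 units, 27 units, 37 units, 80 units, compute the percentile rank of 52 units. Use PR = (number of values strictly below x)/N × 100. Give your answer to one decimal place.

37.5

N = 8.
Strictly below 52: 3. Equal to 52: 1.
PR = 3/8 × 100 = 37.5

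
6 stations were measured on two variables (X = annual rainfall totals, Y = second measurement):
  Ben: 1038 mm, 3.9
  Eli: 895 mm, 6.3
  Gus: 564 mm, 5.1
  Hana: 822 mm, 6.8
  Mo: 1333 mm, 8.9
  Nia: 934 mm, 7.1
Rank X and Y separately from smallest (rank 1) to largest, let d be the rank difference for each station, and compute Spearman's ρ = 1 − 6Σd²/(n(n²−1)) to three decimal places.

Ranks of variable 1: 5, 3, 1, 2, 6, 4
Ranks of variable 2: 1, 3, 2, 4, 6, 5
d = r₁ − r₂: 4, 0, -1, -2, 0, -1
d²: 16, 0, 1, 4, 0, 1; Σd² = 22
ρ = 1 − 6·22/(6·35) = 1 − 132/210 = 0.371

0.371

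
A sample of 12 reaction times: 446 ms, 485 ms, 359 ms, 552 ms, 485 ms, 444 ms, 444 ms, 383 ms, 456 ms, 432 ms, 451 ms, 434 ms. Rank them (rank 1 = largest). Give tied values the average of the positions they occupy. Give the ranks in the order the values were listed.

6, 2.5, 12, 1, 2.5, 7.5, 7.5, 11, 4, 10, 5, 9

Sorted (descending): 552, 485, 485, 456, 451, 446, 444, 444, 434, 432, 383, 359
The 2 values of 485 occupy positions 2–3 → average rank (2+3)/2 = 2.5.
The 2 values of 444 occupy positions 7–8 → average rank (7+8)/2 = 7.5.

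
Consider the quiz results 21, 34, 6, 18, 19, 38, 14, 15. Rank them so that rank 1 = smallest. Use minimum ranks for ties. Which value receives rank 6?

Sorted (ascending): 6, 14, 15, 18, 19, 21, 34, 38
No ties — each value takes its position as its rank.
Rank 6 → value 21.

21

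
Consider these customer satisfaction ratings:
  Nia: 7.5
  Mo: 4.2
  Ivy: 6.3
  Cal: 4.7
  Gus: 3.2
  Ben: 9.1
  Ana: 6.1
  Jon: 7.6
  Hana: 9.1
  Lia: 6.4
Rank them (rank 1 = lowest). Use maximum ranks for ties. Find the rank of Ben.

Sorted (ascending): 3.2, 4.2, 4.7, 6.1, 6.3, 6.4, 7.5, 7.6, 9.1, 9.1
The 2 values of 9.1 occupy positions 9–10 → each gets rank 10.
Ben has value 9.1 → rank 10.

10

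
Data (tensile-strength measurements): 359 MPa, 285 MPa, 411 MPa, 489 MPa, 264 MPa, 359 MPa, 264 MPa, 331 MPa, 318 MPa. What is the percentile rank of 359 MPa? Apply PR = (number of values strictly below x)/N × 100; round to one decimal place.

N = 9.
Strictly below 359: 5. Equal to 359: 2.
PR = 5/9 × 100 = 55.6

55.6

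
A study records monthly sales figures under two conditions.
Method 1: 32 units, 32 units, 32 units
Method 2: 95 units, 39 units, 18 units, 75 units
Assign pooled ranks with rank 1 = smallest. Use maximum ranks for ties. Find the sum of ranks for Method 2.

Sorted (ascending): 18, 32, 32, 32, 39, 75, 95
The 3 values of 32 occupy positions 2–4 → each gets rank 4.
Method 2 values → pooled ranks: 95→7, 39→5, 18→1, 75→6
Rank sum = 7 + 5 + 1 + 6 = 19

19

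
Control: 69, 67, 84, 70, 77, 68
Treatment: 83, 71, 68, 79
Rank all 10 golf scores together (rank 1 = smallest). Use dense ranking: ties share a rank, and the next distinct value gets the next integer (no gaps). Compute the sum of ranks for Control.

Sorted (ascending): 67, 68, 68, 69, 70, 71, 77, 79, 83, 84
The 2 values of 68 share dense rank 2.
Remaining distinct values take the next consecutive integers.
Control values → pooled ranks: 69→3, 67→1, 84→9, 70→4, 77→6, 68→2
Rank sum = 3 + 1 + 9 + 4 + 6 + 2 = 25

25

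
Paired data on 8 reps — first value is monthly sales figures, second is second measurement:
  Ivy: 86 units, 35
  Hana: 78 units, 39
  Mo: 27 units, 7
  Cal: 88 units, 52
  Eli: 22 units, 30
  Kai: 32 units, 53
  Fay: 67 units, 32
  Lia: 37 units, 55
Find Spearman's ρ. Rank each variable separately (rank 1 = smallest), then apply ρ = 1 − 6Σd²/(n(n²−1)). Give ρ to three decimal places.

Ranks of variable 1: 7, 6, 2, 8, 1, 3, 5, 4
Ranks of variable 2: 4, 5, 1, 6, 2, 7, 3, 8
d = r₁ − r₂: 3, 1, 1, 2, -1, -4, 2, -4
d²: 9, 1, 1, 4, 1, 16, 4, 16; Σd² = 52
ρ = 1 − 6·52/(8·63) = 1 − 312/504 = 0.381

0.381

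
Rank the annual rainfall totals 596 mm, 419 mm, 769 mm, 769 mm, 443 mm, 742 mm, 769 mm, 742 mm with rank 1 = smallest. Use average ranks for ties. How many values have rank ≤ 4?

Sorted (ascending): 419, 443, 596, 742, 742, 769, 769, 769
The 2 values of 742 occupy positions 4–5 → average rank (4+5)/2 = 4.5.
The 3 values of 769 occupy positions 6–8 → average rank 7.
Ranks ≤ 4: {1, 2, 3} → 3 values.

3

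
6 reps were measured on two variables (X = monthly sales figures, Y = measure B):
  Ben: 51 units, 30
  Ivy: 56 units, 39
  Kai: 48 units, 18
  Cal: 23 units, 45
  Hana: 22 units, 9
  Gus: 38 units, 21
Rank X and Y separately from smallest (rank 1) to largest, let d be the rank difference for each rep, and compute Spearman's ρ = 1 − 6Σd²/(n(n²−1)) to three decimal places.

Ranks of variable 1: 5, 6, 4, 2, 1, 3
Ranks of variable 2: 4, 5, 2, 6, 1, 3
d = r₁ − r₂: 1, 1, 2, -4, 0, 0
d²: 1, 1, 4, 16, 0, 0; Σd² = 22
ρ = 1 − 6·22/(6·35) = 1 − 132/210 = 0.371

0.371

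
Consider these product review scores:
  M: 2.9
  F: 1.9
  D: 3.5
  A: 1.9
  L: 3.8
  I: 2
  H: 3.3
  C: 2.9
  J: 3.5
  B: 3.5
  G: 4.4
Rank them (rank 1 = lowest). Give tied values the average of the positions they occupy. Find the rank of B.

Sorted (ascending): 1.9, 1.9, 2, 2.9, 2.9, 3.3, 3.5, 3.5, 3.5, 3.8, 4.4
The 2 values of 1.9 occupy positions 1–2 → average rank (1+2)/2 = 1.5.
The 2 values of 2.9 occupy positions 4–5 → average rank (4+5)/2 = 4.5.
The 3 values of 3.5 occupy positions 7–9 → average rank 8.
B has value 3.5 → rank 8.

8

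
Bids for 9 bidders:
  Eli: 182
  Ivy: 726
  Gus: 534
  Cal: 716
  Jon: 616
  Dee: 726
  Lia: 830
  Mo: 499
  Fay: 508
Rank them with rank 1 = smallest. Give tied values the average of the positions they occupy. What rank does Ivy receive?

Sorted (ascending): 182, 499, 508, 534, 616, 716, 726, 726, 830
The 2 values of 726 occupy positions 7–8 → average rank (7+8)/2 = 7.5.
Ivy has value 726 → rank 7.5.

7.5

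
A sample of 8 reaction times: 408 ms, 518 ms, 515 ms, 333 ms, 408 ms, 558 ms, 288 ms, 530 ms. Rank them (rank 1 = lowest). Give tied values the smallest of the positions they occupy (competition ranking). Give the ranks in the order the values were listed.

Sorted (ascending): 288, 333, 408, 408, 515, 518, 530, 558
The 2 values of 408 occupy positions 3–4 → each gets rank 3.

3, 6, 5, 2, 3, 8, 1, 7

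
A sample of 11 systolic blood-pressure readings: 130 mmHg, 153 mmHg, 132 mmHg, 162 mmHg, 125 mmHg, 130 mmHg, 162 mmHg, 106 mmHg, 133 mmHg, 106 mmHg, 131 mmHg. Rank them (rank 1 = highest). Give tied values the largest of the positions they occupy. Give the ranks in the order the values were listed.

Sorted (descending): 162, 162, 153, 133, 132, 131, 130, 130, 125, 106, 106
The 2 values of 162 occupy positions 1–2 → each gets rank 2.
The 2 values of 130 occupy positions 7–8 → each gets rank 8.
The 2 values of 106 occupy positions 10–11 → each gets rank 11.

8, 3, 5, 2, 9, 8, 2, 11, 4, 11, 6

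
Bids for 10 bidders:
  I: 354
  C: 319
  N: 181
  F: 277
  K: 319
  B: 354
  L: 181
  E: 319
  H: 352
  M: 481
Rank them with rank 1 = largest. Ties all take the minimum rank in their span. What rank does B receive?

2

Sorted (descending): 481, 354, 354, 352, 319, 319, 319, 277, 181, 181
The 2 values of 354 occupy positions 2–3 → each gets rank 2.
The 3 values of 319 occupy positions 5–7 → each gets rank 5.
The 2 values of 181 occupy positions 9–10 → each gets rank 9.
B has value 354 → rank 2.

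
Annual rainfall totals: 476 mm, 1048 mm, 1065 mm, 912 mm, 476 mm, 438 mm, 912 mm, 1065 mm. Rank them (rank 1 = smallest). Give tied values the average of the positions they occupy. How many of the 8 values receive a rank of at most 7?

6

Sorted (ascending): 438, 476, 476, 912, 912, 1048, 1065, 1065
The 2 values of 476 occupy positions 2–3 → average rank (2+3)/2 = 2.5.
The 2 values of 912 occupy positions 4–5 → average rank (4+5)/2 = 4.5.
The 2 values of 1065 occupy positions 7–8 → average rank (7+8)/2 = 7.5.
Ranks ≤ 7: {1, 2.5, 2.5, 4.5, 4.5, 6} → 6 values.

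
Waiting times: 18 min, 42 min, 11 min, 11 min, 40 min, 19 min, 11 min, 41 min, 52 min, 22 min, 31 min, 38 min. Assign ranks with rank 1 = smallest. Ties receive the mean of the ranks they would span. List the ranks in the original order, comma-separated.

4, 11, 2, 2, 9, 5, 2, 10, 12, 6, 7, 8

Sorted (ascending): 11, 11, 11, 18, 19, 22, 31, 38, 40, 41, 42, 52
The 3 values of 11 occupy positions 1–3 → average rank 2.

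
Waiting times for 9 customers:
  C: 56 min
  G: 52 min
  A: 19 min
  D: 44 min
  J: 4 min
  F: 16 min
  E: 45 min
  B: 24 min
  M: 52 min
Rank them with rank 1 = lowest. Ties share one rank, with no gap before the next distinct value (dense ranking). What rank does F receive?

Sorted (ascending): 4, 16, 19, 24, 44, 45, 52, 52, 56
The 2 values of 52 share dense rank 7.
Remaining distinct values take the next consecutive integers.
F has value 16 min → rank 2.

2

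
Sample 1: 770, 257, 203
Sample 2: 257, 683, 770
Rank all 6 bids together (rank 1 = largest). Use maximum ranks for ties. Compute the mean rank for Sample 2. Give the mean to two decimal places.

Sorted (descending): 770, 770, 683, 257, 257, 203
The 2 values of 770 occupy positions 1–2 → each gets rank 2.
The 2 values of 257 occupy positions 4–5 → each gets rank 5.
Sample 2 values → pooled ranks: 257→5, 683→3, 770→2
Mean rank = (5 + 3 + 2) / 3 = 3.33

3.33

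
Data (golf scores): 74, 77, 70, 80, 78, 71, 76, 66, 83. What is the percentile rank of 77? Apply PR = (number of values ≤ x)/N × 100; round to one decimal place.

66.7

N = 9.
Strictly below 77: 5. Equal to 77: 1.
PR = 6/9 × 100 = 66.7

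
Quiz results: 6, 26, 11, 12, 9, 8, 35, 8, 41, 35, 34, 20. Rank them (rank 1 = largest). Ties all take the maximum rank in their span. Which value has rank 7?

12

Sorted (descending): 41, 35, 35, 34, 26, 20, 12, 11, 9, 8, 8, 6
The 2 values of 35 occupy positions 2–3 → each gets rank 3.
The 2 values of 8 occupy positions 10–11 → each gets rank 11.
Rank 7 → value 12.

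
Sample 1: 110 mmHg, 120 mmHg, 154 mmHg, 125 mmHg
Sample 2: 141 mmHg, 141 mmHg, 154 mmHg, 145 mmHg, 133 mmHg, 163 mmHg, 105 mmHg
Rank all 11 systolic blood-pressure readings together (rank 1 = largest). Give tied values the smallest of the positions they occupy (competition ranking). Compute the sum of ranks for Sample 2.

Sorted (descending): 163, 154, 154, 145, 141, 141, 133, 125, 120, 110, 105
The 2 values of 154 occupy positions 2–3 → each gets rank 2.
The 2 values of 141 occupy positions 5–6 → each gets rank 5.
Sample 2 values → pooled ranks: 141→5, 141→5, 154→2, 145→4, 133→7, 163→1, 105→11
Rank sum = 5 + 5 + 2 + 4 + 7 + 1 + 11 = 35

35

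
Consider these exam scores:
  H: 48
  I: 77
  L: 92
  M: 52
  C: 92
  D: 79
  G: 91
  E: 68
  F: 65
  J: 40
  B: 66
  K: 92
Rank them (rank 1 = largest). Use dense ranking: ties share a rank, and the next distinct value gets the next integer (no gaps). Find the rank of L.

Sorted (descending): 92, 92, 92, 91, 79, 77, 68, 66, 65, 52, 48, 40
The 3 values of 92 share dense rank 1.
Remaining distinct values take the next consecutive integers.
L has value 92 → rank 1.

1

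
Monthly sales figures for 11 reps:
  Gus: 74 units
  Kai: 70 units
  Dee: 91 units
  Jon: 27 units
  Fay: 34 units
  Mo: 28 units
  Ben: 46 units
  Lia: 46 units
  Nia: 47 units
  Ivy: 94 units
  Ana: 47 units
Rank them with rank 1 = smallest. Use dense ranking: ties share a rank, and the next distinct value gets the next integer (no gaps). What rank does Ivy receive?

9

Sorted (ascending): 27, 28, 34, 46, 46, 47, 47, 70, 74, 91, 94
The 2 values of 46 share dense rank 4.
The 2 values of 47 share dense rank 5.
Remaining distinct values take the next consecutive integers.
Ivy has value 94 units → rank 9.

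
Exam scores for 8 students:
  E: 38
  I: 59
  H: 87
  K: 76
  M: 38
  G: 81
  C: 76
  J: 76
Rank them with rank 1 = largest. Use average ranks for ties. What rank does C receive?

Sorted (descending): 87, 81, 76, 76, 76, 59, 38, 38
The 3 values of 76 occupy positions 3–5 → average rank 4.
The 2 values of 38 occupy positions 7–8 → average rank (7+8)/2 = 7.5.
C has value 76 → rank 4.

4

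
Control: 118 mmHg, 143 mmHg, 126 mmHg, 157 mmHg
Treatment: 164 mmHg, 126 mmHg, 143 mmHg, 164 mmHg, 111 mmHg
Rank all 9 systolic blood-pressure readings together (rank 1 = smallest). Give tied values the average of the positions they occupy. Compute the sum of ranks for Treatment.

27

Sorted (ascending): 111, 118, 126, 126, 143, 143, 157, 164, 164
The 2 values of 126 occupy positions 3–4 → average rank (3+4)/2 = 3.5.
The 2 values of 143 occupy positions 5–6 → average rank (5+6)/2 = 5.5.
The 2 values of 164 occupy positions 8–9 → average rank (8+9)/2 = 8.5.
Treatment values → pooled ranks: 164→8.5, 126→3.5, 143→5.5, 164→8.5, 111→1
Rank sum = 8.5 + 3.5 + 5.5 + 8.5 + 1 = 27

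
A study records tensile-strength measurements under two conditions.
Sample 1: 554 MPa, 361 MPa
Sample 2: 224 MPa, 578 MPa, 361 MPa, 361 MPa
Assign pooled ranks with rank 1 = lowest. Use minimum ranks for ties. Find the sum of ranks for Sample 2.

Sorted (ascending): 224, 361, 361, 361, 554, 578
The 3 values of 361 occupy positions 2–4 → each gets rank 2.
Sample 2 values → pooled ranks: 224→1, 578→6, 361→2, 361→2
Rank sum = 1 + 6 + 2 + 2 = 11

11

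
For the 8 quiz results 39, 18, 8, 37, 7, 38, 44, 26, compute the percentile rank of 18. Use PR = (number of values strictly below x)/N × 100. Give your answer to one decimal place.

25.0

N = 8.
Strictly below 18: 2. Equal to 18: 1.
PR = 2/8 × 100 = 25.0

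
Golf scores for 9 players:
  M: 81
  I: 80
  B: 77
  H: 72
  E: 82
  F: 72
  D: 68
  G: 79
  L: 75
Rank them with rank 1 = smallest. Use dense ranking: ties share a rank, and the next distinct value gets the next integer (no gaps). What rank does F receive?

2

Sorted (ascending): 68, 72, 72, 75, 77, 79, 80, 81, 82
The 2 values of 72 share dense rank 2.
Remaining distinct values take the next consecutive integers.
F has value 72 → rank 2.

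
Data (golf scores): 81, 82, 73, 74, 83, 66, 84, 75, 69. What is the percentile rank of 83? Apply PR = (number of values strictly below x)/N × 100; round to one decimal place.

N = 9.
Strictly below 83: 7. Equal to 83: 1.
PR = 7/9 × 100 = 77.8

77.8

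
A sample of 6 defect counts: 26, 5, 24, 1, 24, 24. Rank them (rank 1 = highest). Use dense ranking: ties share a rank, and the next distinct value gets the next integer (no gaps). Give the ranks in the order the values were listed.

1, 3, 2, 4, 2, 2

Sorted (descending): 26, 24, 24, 24, 5, 1
The 3 values of 24 share dense rank 2.
Remaining distinct values take the next consecutive integers.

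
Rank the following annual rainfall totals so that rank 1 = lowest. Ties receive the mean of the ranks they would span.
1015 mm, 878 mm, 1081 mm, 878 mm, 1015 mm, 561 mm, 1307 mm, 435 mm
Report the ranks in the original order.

Sorted (ascending): 435, 561, 878, 878, 1015, 1015, 1081, 1307
The 2 values of 878 occupy positions 3–4 → average rank (3+4)/2 = 3.5.
The 2 values of 1015 occupy positions 5–6 → average rank (5+6)/2 = 5.5.

5.5, 3.5, 7, 3.5, 5.5, 2, 8, 1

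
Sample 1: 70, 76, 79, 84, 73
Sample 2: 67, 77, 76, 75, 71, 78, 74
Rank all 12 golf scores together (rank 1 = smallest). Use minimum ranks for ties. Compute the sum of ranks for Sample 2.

Sorted (ascending): 67, 70, 71, 73, 74, 75, 76, 76, 77, 78, 79, 84
The 2 values of 76 occupy positions 7–8 → each gets rank 7.
Sample 2 values → pooled ranks: 67→1, 77→9, 76→7, 75→6, 71→3, 78→10, 74→5
Rank sum = 1 + 9 + 7 + 6 + 3 + 10 + 5 = 41

41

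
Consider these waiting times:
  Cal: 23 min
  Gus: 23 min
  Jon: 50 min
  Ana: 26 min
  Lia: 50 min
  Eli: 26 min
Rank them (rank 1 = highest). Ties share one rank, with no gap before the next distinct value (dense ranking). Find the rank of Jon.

1

Sorted (descending): 50, 50, 26, 26, 23, 23
The 2 values of 50 share dense rank 1.
The 2 values of 26 share dense rank 2.
The 2 values of 23 share dense rank 3.
Jon has value 50 min → rank 1.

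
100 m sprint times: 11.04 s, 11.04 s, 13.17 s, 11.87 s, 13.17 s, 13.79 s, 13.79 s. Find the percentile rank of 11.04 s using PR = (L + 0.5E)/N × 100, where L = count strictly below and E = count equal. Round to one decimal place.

14.3

N = 7.
Strictly below 11.04: 0. Equal to 11.04: 2.
PR = (0 + 0.5·2)/7 × 100 = 14.3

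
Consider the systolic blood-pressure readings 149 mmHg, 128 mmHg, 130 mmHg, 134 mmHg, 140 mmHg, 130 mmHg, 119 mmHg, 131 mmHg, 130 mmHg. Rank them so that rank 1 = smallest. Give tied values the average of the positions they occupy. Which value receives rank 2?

Sorted (ascending): 119, 128, 130, 130, 130, 131, 134, 140, 149
The 3 values of 130 occupy positions 3–5 → average rank 4.
Rank 2 → value 128.

128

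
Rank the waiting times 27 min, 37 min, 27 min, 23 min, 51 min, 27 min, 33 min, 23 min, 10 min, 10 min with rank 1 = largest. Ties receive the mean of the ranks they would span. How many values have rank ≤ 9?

Sorted (descending): 51, 37, 33, 27, 27, 27, 23, 23, 10, 10
The 3 values of 27 occupy positions 4–6 → average rank 5.
The 2 values of 23 occupy positions 7–8 → average rank (7+8)/2 = 7.5.
The 2 values of 10 occupy positions 9–10 → average rank (9+10)/2 = 9.5.
Ranks ≤ 9: {1, 2, 3, 5, 5, 5, 7.5, 7.5} → 8 values.

8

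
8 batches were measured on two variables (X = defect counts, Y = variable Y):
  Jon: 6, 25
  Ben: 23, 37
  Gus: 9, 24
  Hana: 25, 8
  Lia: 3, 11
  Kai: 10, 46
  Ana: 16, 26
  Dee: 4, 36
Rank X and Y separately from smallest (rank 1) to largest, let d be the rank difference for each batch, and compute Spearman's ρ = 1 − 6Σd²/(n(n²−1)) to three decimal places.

Ranks of variable 1: 3, 7, 4, 8, 1, 5, 6, 2
Ranks of variable 2: 4, 7, 3, 1, 2, 8, 5, 6
d = r₁ − r₂: -1, 0, 1, 7, -1, -3, 1, -4
d²: 1, 0, 1, 49, 1, 9, 1, 16; Σd² = 78
ρ = 1 − 6·78/(8·63) = 1 − 468/504 = 0.071

0.071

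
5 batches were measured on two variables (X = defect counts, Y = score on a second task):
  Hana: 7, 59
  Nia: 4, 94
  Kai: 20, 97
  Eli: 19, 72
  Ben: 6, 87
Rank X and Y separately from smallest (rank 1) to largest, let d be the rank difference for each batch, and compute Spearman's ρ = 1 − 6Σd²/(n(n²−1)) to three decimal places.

0.100

Ranks of variable 1: 3, 1, 5, 4, 2
Ranks of variable 2: 1, 4, 5, 2, 3
d = r₁ − r₂: 2, -3, 0, 2, -1
d²: 4, 9, 0, 4, 1; Σd² = 18
ρ = 1 − 6·18/(5·24) = 1 − 108/120 = 0.100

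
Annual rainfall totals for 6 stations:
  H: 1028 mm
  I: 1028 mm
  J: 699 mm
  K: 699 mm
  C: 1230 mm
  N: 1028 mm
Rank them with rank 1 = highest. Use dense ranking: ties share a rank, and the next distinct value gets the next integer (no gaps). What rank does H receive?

Sorted (descending): 1230, 1028, 1028, 1028, 699, 699
The 3 values of 1028 share dense rank 2.
The 2 values of 699 share dense rank 3.
Remaining distinct values take the next consecutive integers.
H has value 1028 mm → rank 2.

2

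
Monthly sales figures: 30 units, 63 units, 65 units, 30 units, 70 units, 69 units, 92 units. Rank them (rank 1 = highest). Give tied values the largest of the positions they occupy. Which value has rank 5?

63

Sorted (descending): 92, 70, 69, 65, 63, 30, 30
The 2 values of 30 occupy positions 6–7 → each gets rank 7.
Rank 5 → value 63.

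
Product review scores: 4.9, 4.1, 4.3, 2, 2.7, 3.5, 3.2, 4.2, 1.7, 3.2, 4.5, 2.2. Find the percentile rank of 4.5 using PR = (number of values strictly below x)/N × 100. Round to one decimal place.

83.3

N = 12.
Strictly below 4.5: 10. Equal to 4.5: 1.
PR = 10/12 × 100 = 83.3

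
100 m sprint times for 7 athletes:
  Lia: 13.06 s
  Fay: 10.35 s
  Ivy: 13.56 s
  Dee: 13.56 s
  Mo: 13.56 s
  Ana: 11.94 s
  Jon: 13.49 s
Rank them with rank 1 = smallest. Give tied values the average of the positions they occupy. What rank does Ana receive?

2

Sorted (ascending): 10.35, 11.94, 13.06, 13.49, 13.56, 13.56, 13.56
The 3 values of 13.56 occupy positions 5–7 → average rank 6.
Ana has value 11.94 s → rank 2.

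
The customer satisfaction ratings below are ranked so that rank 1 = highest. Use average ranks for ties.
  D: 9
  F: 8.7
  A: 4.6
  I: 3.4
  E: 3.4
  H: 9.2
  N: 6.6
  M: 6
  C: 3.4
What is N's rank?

4

Sorted (descending): 9.2, 9, 8.7, 6.6, 6, 4.6, 3.4, 3.4, 3.4
The 3 values of 3.4 occupy positions 7–9 → average rank 8.
N has value 6.6 → rank 4.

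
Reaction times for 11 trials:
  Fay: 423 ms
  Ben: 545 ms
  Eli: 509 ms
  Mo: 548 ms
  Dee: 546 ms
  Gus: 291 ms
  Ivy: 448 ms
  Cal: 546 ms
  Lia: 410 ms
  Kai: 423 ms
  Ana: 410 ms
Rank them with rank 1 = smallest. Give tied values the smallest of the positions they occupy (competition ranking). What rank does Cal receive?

Sorted (ascending): 291, 410, 410, 423, 423, 448, 509, 545, 546, 546, 548
The 2 values of 410 occupy positions 2–3 → each gets rank 2.
The 2 values of 423 occupy positions 4–5 → each gets rank 4.
The 2 values of 546 occupy positions 9–10 → each gets rank 9.
Cal has value 546 ms → rank 9.

9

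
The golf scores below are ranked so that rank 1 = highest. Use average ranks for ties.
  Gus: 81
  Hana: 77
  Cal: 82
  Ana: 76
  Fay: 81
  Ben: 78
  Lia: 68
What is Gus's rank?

2.5

Sorted (descending): 82, 81, 81, 78, 77, 76, 68
The 2 values of 81 occupy positions 2–3 → average rank (2+3)/2 = 2.5.
Gus has value 81 → rank 2.5.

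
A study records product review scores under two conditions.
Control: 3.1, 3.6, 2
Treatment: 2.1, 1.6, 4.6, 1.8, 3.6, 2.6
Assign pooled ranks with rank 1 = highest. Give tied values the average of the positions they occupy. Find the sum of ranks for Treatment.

Sorted (descending): 4.6, 3.6, 3.6, 3.1, 2.6, 2.1, 2, 1.8, 1.6
The 2 values of 3.6 occupy positions 2–3 → average rank (2+3)/2 = 2.5.
Treatment values → pooled ranks: 2.1→6, 1.6→9, 4.6→1, 1.8→8, 3.6→2.5, 2.6→5
Rank sum = 6 + 9 + 1 + 8 + 2.5 + 5 = 31.5

31.5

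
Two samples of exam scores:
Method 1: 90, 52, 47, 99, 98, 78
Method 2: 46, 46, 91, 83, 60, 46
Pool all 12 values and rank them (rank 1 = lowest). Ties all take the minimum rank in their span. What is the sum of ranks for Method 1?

48

Sorted (ascending): 46, 46, 46, 47, 52, 60, 78, 83, 90, 91, 98, 99
The 3 values of 46 occupy positions 1–3 → each gets rank 1.
Method 1 values → pooled ranks: 90→9, 52→5, 47→4, 99→12, 98→11, 78→7
Rank sum = 9 + 5 + 4 + 12 + 11 + 7 = 48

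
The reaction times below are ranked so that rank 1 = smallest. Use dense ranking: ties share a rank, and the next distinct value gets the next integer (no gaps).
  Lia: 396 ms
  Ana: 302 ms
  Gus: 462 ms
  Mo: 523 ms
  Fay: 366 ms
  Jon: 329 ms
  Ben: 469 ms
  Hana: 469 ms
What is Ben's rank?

6

Sorted (ascending): 302, 329, 366, 396, 462, 469, 469, 523
The 2 values of 469 share dense rank 6.
Remaining distinct values take the next consecutive integers.
Ben has value 469 ms → rank 6.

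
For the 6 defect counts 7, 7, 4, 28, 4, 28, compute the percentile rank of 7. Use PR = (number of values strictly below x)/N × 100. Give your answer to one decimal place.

N = 6.
Strictly below 7: 2. Equal to 7: 2.
PR = 2/6 × 100 = 33.3

33.3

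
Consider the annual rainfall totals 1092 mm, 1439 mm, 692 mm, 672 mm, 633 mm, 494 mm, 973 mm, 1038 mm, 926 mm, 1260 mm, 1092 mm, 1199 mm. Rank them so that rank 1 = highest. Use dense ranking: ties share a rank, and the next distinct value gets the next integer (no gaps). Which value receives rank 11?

494

Sorted (descending): 1439, 1260, 1199, 1092, 1092, 1038, 973, 926, 692, 672, 633, 494
The 2 values of 1092 share dense rank 4.
Remaining distinct values take the next consecutive integers.
Rank 11 → value 494.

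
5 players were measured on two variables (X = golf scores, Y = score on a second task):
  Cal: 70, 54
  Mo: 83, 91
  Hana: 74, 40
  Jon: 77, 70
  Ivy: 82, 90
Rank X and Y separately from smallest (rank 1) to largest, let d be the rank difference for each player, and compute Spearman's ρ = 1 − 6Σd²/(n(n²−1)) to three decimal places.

Ranks of variable 1: 1, 5, 2, 3, 4
Ranks of variable 2: 2, 5, 1, 3, 4
d = r₁ − r₂: -1, 0, 1, 0, 0
d²: 1, 0, 1, 0, 0; Σd² = 2
ρ = 1 − 6·2/(5·24) = 1 − 12/120 = 0.900

0.900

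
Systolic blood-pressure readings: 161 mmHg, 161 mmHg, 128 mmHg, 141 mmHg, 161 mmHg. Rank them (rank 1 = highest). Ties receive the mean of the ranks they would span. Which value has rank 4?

141

Sorted (descending): 161, 161, 161, 141, 128
The 3 values of 161 occupy positions 1–3 → average rank 2.
Rank 4 → value 141.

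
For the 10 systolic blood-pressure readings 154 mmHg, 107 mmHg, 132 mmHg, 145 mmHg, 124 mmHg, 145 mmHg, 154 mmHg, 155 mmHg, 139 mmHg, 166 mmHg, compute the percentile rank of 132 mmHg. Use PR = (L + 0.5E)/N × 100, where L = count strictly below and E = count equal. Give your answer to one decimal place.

25.0

N = 10.
Strictly below 132: 2. Equal to 132: 1.
PR = (2 + 0.5·1)/10 × 100 = 25.0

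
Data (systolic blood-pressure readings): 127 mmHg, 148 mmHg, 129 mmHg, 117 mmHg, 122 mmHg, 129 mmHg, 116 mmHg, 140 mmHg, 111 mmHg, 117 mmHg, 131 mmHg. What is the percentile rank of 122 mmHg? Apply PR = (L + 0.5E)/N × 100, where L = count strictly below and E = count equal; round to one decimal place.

N = 11.
Strictly below 122: 4. Equal to 122: 1.
PR = (4 + 0.5·1)/11 × 100 = 40.9

40.9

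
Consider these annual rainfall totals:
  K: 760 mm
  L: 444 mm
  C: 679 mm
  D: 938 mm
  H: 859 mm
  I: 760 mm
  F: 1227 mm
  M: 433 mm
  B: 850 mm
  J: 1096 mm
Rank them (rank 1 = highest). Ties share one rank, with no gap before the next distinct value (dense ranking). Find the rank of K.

Sorted (descending): 1227, 1096, 938, 859, 850, 760, 760, 679, 444, 433
The 2 values of 760 share dense rank 6.
Remaining distinct values take the next consecutive integers.
K has value 760 mm → rank 6.

6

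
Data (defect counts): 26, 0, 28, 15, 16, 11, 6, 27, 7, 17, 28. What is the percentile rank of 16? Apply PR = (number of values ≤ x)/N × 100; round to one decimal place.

54.5

N = 11.
Strictly below 16: 5. Equal to 16: 1.
PR = 6/11 × 100 = 54.5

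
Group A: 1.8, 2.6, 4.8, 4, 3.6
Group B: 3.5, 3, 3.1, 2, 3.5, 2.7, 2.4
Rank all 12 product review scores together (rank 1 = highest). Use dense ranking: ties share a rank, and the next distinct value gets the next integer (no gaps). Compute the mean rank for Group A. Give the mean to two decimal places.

5.00

Sorted (descending): 4.8, 4, 3.6, 3.5, 3.5, 3.1, 3, 2.7, 2.6, 2.4, 2, 1.8
The 2 values of 3.5 share dense rank 4.
Remaining distinct values take the next consecutive integers.
Group A values → pooled ranks: 1.8→11, 2.6→8, 4.8→1, 4→2, 3.6→3
Mean rank = (11 + 8 + 1 + 2 + 3) / 5 = 5.00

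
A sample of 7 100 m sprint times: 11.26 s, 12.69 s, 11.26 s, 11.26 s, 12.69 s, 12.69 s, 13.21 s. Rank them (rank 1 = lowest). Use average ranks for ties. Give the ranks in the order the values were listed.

2, 5, 2, 2, 5, 5, 7

Sorted (ascending): 11.26, 11.26, 11.26, 12.69, 12.69, 12.69, 13.21
The 3 values of 11.26 occupy positions 1–3 → average rank 2.
The 3 values of 12.69 occupy positions 4–6 → average rank 5.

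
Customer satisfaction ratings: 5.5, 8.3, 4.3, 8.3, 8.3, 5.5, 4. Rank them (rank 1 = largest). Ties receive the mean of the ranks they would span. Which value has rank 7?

4

Sorted (descending): 8.3, 8.3, 8.3, 5.5, 5.5, 4.3, 4
The 3 values of 8.3 occupy positions 1–3 → average rank 2.
The 2 values of 5.5 occupy positions 4–5 → average rank (4+5)/2 = 4.5.
Rank 7 → value 4.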